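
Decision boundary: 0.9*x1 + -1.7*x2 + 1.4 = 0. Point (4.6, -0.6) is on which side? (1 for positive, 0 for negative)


Compute 0.9 * 4.6 + -1.7 * -0.6 + 1.4
= 4.14 + 1.02 + 1.4
= 6.56
Since 6.56 >= 0, the point is on the positive side.

1


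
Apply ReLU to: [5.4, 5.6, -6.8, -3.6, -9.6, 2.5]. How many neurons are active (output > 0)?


ReLU(x) = max(0, x) for each element:
ReLU(5.4) = 5.4
ReLU(5.6) = 5.6
ReLU(-6.8) = 0
ReLU(-3.6) = 0
ReLU(-9.6) = 0
ReLU(2.5) = 2.5
Active neurons (>0): 3

3


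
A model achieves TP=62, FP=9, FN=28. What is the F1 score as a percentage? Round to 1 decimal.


Precision = TP / (TP + FP) = 62 / 71 = 0.8732
Recall = TP / (TP + FN) = 62 / 90 = 0.6889
F1 = 2 * P * R / (P + R)
= 2 * 0.8732 * 0.6889 / (0.8732 + 0.6889)
= 1.2031 / 1.5621
= 0.7702
As percentage: 77.0%

77.0


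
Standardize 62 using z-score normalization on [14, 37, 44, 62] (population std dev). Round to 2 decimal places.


Mean = (14 + 37 + 44 + 62) / 4 = 39.25
Variance = sum((x_i - mean)^2) / n = 295.6875
Std = sqrt(295.6875) = 17.1956
Z = (x - mean) / std
= (62 - 39.25) / 17.1956
= 22.75 / 17.1956
= 1.32

1.32


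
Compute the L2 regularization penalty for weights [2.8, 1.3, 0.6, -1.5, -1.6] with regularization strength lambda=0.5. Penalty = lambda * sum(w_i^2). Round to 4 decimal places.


Squaring each weight:
2.8^2 = 7.84
1.3^2 = 1.69
0.6^2 = 0.36
(-1.5)^2 = 2.25
(-1.6)^2 = 2.56
Sum of squares = 14.7
Penalty = 0.5 * 14.7 = 7.3500

7.3500


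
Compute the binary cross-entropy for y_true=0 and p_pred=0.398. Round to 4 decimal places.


For y=0: Loss = -log(1-p)
= -log(1 - 0.398)
= -log(0.602)
= -(-0.5075)
= 0.5075

0.5075


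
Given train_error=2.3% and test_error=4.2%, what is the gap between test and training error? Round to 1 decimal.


Generalization gap = test_error - train_error
= 4.2 - 2.3
= 1.9%
A small gap suggests good generalization.

1.9


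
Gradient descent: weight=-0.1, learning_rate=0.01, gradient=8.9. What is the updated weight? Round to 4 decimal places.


w_new = w_old - lr * gradient
= -0.1 - 0.01 * 8.9
= -0.1 - (0.089)
= -0.1890

-0.1890


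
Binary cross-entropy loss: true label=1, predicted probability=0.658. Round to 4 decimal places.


For y=1: Loss = -log(p)
= -log(0.658)
= -(-0.4186)
= 0.4186

0.4186


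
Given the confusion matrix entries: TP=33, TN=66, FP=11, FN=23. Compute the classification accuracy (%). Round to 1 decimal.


Accuracy = (TP + TN) / (TP + TN + FP + FN) * 100
= (33 + 66) / (33 + 66 + 11 + 23)
= 99 / 133
= 0.7444
= 74.4%

74.4


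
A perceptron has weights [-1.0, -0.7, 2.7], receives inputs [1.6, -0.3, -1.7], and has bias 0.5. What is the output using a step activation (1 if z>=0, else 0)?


z = w . x + b
= -1.0*1.6 + -0.7*-0.3 + 2.7*-1.7 + 0.5
= -1.6 + 0.21 + -4.59 + 0.5
= -5.98 + 0.5
= -5.48
Since z = -5.48 < 0, output = 0

0


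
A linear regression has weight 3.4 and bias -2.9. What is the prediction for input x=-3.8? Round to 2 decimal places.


y = 3.4 * -3.8 + (-2.9)
= -12.92 + (-2.9)
= -15.82

-15.82


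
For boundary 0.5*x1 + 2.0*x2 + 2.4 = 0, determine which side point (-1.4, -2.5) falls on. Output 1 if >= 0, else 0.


Compute 0.5 * -1.4 + 2.0 * -2.5 + 2.4
= -0.7 + -5.0 + 2.4
= -3.3
Since -3.3 < 0, the point is on the negative side.

0


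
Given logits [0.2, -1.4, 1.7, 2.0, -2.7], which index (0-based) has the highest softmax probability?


Softmax is a monotonic transformation, so it preserves the argmax.
We need to find the index of the maximum logit.
Index 0: 0.2
Index 1: -1.4
Index 2: 1.7
Index 3: 2.0
Index 4: -2.7
Maximum logit = 2.0 at index 3

3


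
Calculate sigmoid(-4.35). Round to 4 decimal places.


sigmoid(z) = 1 / (1 + exp(-z))
exp(-(-4.35)) = exp(4.35) = 77.4785
1 + 77.4785 = 78.4785
1 / 78.4785 = 0.0127

0.0127


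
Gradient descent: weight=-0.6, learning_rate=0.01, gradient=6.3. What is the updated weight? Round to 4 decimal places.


w_new = w_old - lr * gradient
= -0.6 - 0.01 * 6.3
= -0.6 - (0.063)
= -0.6630

-0.6630


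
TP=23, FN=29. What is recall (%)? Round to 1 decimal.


Recall = TP / (TP + FN) * 100
= 23 / (23 + 29)
= 23 / 52
= 0.4423
= 44.2%

44.2


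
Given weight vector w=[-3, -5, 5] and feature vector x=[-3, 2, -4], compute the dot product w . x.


Element-wise products:
-3 * -3 = 9
-5 * 2 = -10
5 * -4 = -20
Sum = 9 + -10 + -20
= -21

-21


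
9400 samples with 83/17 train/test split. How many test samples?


Train samples = 9400 * 83% = 7802
Test samples = 9400 - 7802
= 1598

1598


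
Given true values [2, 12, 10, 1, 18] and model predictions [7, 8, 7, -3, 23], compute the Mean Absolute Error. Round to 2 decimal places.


Absolute errors: [5, 4, 3, 4, 5]
Sum of absolute errors = 21
MAE = 21 / 5 = 4.20

4.20


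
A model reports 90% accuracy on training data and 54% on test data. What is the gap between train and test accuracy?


Gap = train_accuracy - test_accuracy
= 90 - 54
= 36%
This large gap strongly indicates overfitting.

36


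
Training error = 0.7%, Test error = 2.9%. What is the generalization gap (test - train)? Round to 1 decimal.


Generalization gap = test_error - train_error
= 2.9 - 0.7
= 2.2%
A moderate gap.

2.2


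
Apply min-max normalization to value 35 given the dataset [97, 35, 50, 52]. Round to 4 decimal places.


Min = 35, Max = 97
Range = 97 - 35 = 62
Scaled = (x - min) / (max - min)
= (35 - 35) / 62
= 0 / 62
= 0.0000

0.0000


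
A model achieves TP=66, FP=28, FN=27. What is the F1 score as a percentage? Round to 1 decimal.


Precision = TP / (TP + FP) = 66 / 94 = 0.7021
Recall = TP / (TP + FN) = 66 / 93 = 0.7097
F1 = 2 * P * R / (P + R)
= 2 * 0.7021 * 0.7097 / (0.7021 + 0.7097)
= 0.9966 / 1.4118
= 0.7059
As percentage: 70.6%

70.6


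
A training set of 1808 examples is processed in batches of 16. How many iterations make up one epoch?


Iterations per epoch = dataset_size / batch_size
= 1808 / 16
= 113

113


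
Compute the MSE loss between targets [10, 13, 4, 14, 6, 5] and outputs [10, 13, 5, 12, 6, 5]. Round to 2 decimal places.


Differences: [0, 0, -1, 2, 0, 0]
Squared errors: [0, 0, 1, 4, 0, 0]
Sum of squared errors = 5
MSE = 5 / 6 = 0.83

0.83


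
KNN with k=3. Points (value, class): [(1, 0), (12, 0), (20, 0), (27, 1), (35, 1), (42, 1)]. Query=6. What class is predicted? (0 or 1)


Distances from query 6:
Point 1 (class 0): distance = 5
Point 12 (class 0): distance = 6
Point 20 (class 0): distance = 14
K=3 nearest neighbors: classes = [0, 0, 0]
Votes for class 1: 0 / 3
Majority vote => class 0

0


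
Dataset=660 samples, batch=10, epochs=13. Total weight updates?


Iterations per epoch = 660 / 10 = 66
Total updates = iterations_per_epoch * epochs
= 66 * 13
= 858

858


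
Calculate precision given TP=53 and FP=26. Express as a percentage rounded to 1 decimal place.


Precision = TP / (TP + FP) * 100
= 53 / (53 + 26)
= 53 / 79
= 0.6709
= 67.1%

67.1


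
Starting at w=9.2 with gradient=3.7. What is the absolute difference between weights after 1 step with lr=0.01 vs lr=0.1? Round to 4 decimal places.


With lr=0.01: w_new = 9.2 - 0.01 * 3.7 = 9.163
With lr=0.1: w_new = 9.2 - 0.1 * 3.7 = 8.83
Absolute difference = |9.163 - 8.83|
= 0.3330

0.3330


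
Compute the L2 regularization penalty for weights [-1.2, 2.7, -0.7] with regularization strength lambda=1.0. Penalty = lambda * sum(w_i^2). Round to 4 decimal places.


Squaring each weight:
(-1.2)^2 = 1.44
2.7^2 = 7.29
(-0.7)^2 = 0.49
Sum of squares = 9.22
Penalty = 1.0 * 9.22 = 9.2200

9.2200


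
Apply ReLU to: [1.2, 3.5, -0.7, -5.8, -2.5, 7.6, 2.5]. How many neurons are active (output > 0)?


ReLU(x) = max(0, x) for each element:
ReLU(1.2) = 1.2
ReLU(3.5) = 3.5
ReLU(-0.7) = 0
ReLU(-5.8) = 0
ReLU(-2.5) = 0
ReLU(7.6) = 7.6
ReLU(2.5) = 2.5
Active neurons (>0): 4

4


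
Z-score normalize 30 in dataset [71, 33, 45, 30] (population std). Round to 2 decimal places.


Mean = (71 + 33 + 45 + 30) / 4 = 44.75
Variance = sum((x_i - mean)^2) / n = 261.1875
Std = sqrt(261.1875) = 16.1613
Z = (x - mean) / std
= (30 - 44.75) / 16.1613
= -14.75 / 16.1613
= -0.91

-0.91


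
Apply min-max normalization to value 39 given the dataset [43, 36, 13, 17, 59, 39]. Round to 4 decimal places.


Min = 13, Max = 59
Range = 59 - 13 = 46
Scaled = (x - min) / (max - min)
= (39 - 13) / 46
= 26 / 46
= 0.5652

0.5652


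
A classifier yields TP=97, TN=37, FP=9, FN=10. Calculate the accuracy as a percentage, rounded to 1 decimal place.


Accuracy = (TP + TN) / (TP + TN + FP + FN) * 100
= (97 + 37) / (97 + 37 + 9 + 10)
= 134 / 153
= 0.8758
= 87.6%

87.6


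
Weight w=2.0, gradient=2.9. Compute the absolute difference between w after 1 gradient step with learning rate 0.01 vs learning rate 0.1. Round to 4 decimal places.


With lr=0.01: w_new = 2.0 - 0.01 * 2.9 = 1.971
With lr=0.1: w_new = 2.0 - 0.1 * 2.9 = 1.71
Absolute difference = |1.971 - 1.71|
= 0.2610

0.2610


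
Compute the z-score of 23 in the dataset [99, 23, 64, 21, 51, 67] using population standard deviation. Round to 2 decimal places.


Mean = (99 + 23 + 64 + 21 + 51 + 67) / 6 = 54.1667
Variance = sum((x_i - mean)^2) / n = 725.4722
Std = sqrt(725.4722) = 26.9346
Z = (x - mean) / std
= (23 - 54.1667) / 26.9346
= -31.1667 / 26.9346
= -1.16

-1.16


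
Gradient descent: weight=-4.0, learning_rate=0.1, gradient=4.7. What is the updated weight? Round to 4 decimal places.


w_new = w_old - lr * gradient
= -4.0 - 0.1 * 4.7
= -4.0 - (0.47)
= -4.4700

-4.4700


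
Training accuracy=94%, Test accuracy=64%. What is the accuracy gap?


Gap = train_accuracy - test_accuracy
= 94 - 64
= 30%
This large gap strongly indicates overfitting.

30


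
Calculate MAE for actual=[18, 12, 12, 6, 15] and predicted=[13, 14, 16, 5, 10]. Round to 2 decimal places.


Absolute errors: [5, 2, 4, 1, 5]
Sum of absolute errors = 17
MAE = 17 / 5 = 3.40

3.40


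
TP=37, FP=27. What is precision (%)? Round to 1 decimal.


Precision = TP / (TP + FP) * 100
= 37 / (37 + 27)
= 37 / 64
= 0.5781
= 57.8%

57.8


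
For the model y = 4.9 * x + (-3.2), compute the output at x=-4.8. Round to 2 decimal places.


y = 4.9 * -4.8 + (-3.2)
= -23.52 + (-3.2)
= -26.72

-26.72


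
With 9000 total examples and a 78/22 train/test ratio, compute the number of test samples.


Train samples = 9000 * 78% = 7020
Test samples = 9000 - 7020
= 1980

1980


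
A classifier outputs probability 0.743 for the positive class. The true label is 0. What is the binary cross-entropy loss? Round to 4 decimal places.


For y=0: Loss = -log(1-p)
= -log(1 - 0.743)
= -log(0.257)
= -(-1.3587)
= 1.3587

1.3587


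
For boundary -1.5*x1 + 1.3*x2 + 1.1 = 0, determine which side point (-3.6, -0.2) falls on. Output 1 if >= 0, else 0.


Compute -1.5 * -3.6 + 1.3 * -0.2 + 1.1
= 5.4 + -0.26 + 1.1
= 6.24
Since 6.24 >= 0, the point is on the positive side.

1


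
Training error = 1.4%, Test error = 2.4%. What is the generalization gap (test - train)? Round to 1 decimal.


Generalization gap = test_error - train_error
= 2.4 - 1.4
= 1.0%
A small gap suggests good generalization.

1.0


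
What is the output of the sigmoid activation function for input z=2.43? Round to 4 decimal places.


sigmoid(z) = 1 / (1 + exp(-z))
exp(-(2.43)) = exp(-2.43) = 0.088
1 + 0.088 = 1.088
1 / 1.088 = 0.9191

0.9191


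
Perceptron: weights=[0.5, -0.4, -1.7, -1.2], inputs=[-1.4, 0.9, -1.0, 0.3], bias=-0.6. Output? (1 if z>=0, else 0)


z = w . x + b
= 0.5*-1.4 + -0.4*0.9 + -1.7*-1.0 + -1.2*0.3 + -0.6
= -0.7 + -0.36 + 1.7 + -0.36 + -0.6
= 0.28 + -0.6
= -0.32
Since z = -0.32 < 0, output = 0

0


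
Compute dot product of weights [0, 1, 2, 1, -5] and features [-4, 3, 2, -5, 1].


Element-wise products:
0 * -4 = 0
1 * 3 = 3
2 * 2 = 4
1 * -5 = -5
-5 * 1 = -5
Sum = 0 + 3 + 4 + -5 + -5
= -3

-3


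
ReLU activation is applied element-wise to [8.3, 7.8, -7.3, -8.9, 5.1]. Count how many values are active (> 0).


ReLU(x) = max(0, x) for each element:
ReLU(8.3) = 8.3
ReLU(7.8) = 7.8
ReLU(-7.3) = 0
ReLU(-8.9) = 0
ReLU(5.1) = 5.1
Active neurons (>0): 3

3


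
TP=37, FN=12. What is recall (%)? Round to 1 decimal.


Recall = TP / (TP + FN) * 100
= 37 / (37 + 12)
= 37 / 49
= 0.7551
= 75.5%

75.5


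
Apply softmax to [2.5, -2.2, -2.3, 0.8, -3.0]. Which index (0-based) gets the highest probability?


Softmax is a monotonic transformation, so it preserves the argmax.
We need to find the index of the maximum logit.
Index 0: 2.5
Index 1: -2.2
Index 2: -2.3
Index 3: 0.8
Index 4: -3.0
Maximum logit = 2.5 at index 0

0


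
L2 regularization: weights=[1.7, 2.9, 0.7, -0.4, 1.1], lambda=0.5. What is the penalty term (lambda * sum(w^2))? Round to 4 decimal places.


Squaring each weight:
1.7^2 = 2.89
2.9^2 = 8.41
0.7^2 = 0.49
(-0.4)^2 = 0.16
1.1^2 = 1.21
Sum of squares = 13.16
Penalty = 0.5 * 13.16 = 6.5800

6.5800


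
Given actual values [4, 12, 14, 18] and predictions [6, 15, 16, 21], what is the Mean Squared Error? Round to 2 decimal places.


Differences: [-2, -3, -2, -3]
Squared errors: [4, 9, 4, 9]
Sum of squared errors = 26
MSE = 26 / 4 = 6.50

6.50


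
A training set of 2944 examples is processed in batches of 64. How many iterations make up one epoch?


Iterations per epoch = dataset_size / batch_size
= 2944 / 64
= 46

46


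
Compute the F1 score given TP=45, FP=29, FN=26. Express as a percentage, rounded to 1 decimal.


Precision = TP / (TP + FP) = 45 / 74 = 0.6081
Recall = TP / (TP + FN) = 45 / 71 = 0.6338
F1 = 2 * P * R / (P + R)
= 2 * 0.6081 * 0.6338 / (0.6081 + 0.6338)
= 0.7708 / 1.2419
= 0.6207
As percentage: 62.1%

62.1


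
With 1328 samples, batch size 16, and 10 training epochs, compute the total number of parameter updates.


Iterations per epoch = 1328 / 16 = 83
Total updates = iterations_per_epoch * epochs
= 83 * 10
= 830

830


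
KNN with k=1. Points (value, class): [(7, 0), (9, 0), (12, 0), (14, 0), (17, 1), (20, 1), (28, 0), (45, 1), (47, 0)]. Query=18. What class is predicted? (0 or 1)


Distances from query 18:
Point 17 (class 1): distance = 1
K=1 nearest neighbors: classes = [1]
Votes for class 1: 1 / 1
Majority vote => class 1

1


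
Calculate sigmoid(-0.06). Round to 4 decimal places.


sigmoid(z) = 1 / (1 + exp(-z))
exp(-(-0.06)) = exp(0.06) = 1.0618
1 + 1.0618 = 2.0618
1 / 2.0618 = 0.4850

0.4850


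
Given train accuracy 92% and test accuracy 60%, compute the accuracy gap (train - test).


Gap = train_accuracy - test_accuracy
= 92 - 60
= 32%
This large gap strongly indicates overfitting.

32


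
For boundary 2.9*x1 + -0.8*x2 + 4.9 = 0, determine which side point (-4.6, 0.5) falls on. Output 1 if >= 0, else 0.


Compute 2.9 * -4.6 + -0.8 * 0.5 + 4.9
= -13.34 + -0.4 + 4.9
= -8.84
Since -8.84 < 0, the point is on the negative side.

0


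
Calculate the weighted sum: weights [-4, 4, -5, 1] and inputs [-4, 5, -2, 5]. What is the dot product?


Element-wise products:
-4 * -4 = 16
4 * 5 = 20
-5 * -2 = 10
1 * 5 = 5
Sum = 16 + 20 + 10 + 5
= 51

51


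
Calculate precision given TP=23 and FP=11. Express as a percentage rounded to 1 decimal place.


Precision = TP / (TP + FP) * 100
= 23 / (23 + 11)
= 23 / 34
= 0.6765
= 67.6%

67.6


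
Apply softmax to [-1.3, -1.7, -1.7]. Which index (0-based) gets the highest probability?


Softmax is a monotonic transformation, so it preserves the argmax.
We need to find the index of the maximum logit.
Index 0: -1.3
Index 1: -1.7
Index 2: -1.7
Maximum logit = -1.3 at index 0

0


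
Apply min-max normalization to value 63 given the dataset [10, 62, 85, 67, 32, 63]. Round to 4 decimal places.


Min = 10, Max = 85
Range = 85 - 10 = 75
Scaled = (x - min) / (max - min)
= (63 - 10) / 75
= 53 / 75
= 0.7067

0.7067


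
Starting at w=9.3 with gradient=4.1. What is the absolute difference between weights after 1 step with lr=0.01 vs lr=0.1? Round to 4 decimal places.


With lr=0.01: w_new = 9.3 - 0.01 * 4.1 = 9.259
With lr=0.1: w_new = 9.3 - 0.1 * 4.1 = 8.89
Absolute difference = |9.259 - 8.89|
= 0.3690

0.3690


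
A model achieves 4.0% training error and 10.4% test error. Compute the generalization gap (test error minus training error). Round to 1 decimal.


Generalization gap = test_error - train_error
= 10.4 - 4.0
= 6.4%
A moderate gap.

6.4


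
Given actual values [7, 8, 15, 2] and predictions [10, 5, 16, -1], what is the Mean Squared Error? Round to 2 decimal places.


Differences: [-3, 3, -1, 3]
Squared errors: [9, 9, 1, 9]
Sum of squared errors = 28
MSE = 28 / 4 = 7.00

7.00


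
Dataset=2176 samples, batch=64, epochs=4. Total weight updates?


Iterations per epoch = 2176 / 64 = 34
Total updates = iterations_per_epoch * epochs
= 34 * 4
= 136

136


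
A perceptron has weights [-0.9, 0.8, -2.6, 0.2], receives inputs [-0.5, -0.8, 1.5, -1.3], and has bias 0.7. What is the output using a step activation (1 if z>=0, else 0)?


z = w . x + b
= -0.9*-0.5 + 0.8*-0.8 + -2.6*1.5 + 0.2*-1.3 + 0.7
= 0.45 + -0.64 + -3.9 + -0.26 + 0.7
= -4.35 + 0.7
= -3.65
Since z = -3.65 < 0, output = 0

0


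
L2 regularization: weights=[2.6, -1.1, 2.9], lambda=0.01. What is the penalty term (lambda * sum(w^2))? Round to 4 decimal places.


Squaring each weight:
2.6^2 = 6.76
(-1.1)^2 = 1.21
2.9^2 = 8.41
Sum of squares = 16.38
Penalty = 0.01 * 16.38 = 0.1638

0.1638


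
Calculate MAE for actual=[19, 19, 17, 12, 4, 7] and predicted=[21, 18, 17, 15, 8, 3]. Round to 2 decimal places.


Absolute errors: [2, 1, 0, 3, 4, 4]
Sum of absolute errors = 14
MAE = 14 / 6 = 2.33

2.33


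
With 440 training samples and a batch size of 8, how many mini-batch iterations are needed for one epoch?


Iterations per epoch = dataset_size / batch_size
= 440 / 8
= 55

55


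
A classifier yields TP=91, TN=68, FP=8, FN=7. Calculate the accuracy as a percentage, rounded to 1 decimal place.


Accuracy = (TP + TN) / (TP + TN + FP + FN) * 100
= (91 + 68) / (91 + 68 + 8 + 7)
= 159 / 174
= 0.9138
= 91.4%

91.4


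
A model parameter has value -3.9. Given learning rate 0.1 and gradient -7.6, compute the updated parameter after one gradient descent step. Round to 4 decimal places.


w_new = w_old - lr * gradient
= -3.9 - 0.1 * -7.6
= -3.9 - (-0.76)
= -3.1400

-3.1400


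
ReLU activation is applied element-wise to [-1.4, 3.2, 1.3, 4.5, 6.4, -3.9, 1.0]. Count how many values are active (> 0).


ReLU(x) = max(0, x) for each element:
ReLU(-1.4) = 0
ReLU(3.2) = 3.2
ReLU(1.3) = 1.3
ReLU(4.5) = 4.5
ReLU(6.4) = 6.4
ReLU(-3.9) = 0
ReLU(1.0) = 1.0
Active neurons (>0): 5

5


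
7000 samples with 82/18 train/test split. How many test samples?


Train samples = 7000 * 82% = 5740
Test samples = 7000 - 5740
= 1260

1260


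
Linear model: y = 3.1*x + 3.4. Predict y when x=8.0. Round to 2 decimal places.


y = 3.1 * 8.0 + (3.4)
= 24.8 + (3.4)
= 28.20

28.20


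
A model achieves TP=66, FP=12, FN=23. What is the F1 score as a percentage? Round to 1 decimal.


Precision = TP / (TP + FP) = 66 / 78 = 0.8462
Recall = TP / (TP + FN) = 66 / 89 = 0.7416
F1 = 2 * P * R / (P + R)
= 2 * 0.8462 * 0.7416 / (0.8462 + 0.7416)
= 1.255 / 1.5877
= 0.7904
As percentage: 79.0%

79.0


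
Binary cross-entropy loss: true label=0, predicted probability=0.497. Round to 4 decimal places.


For y=0: Loss = -log(1-p)
= -log(1 - 0.497)
= -log(0.503)
= -(-0.6872)
= 0.6872

0.6872


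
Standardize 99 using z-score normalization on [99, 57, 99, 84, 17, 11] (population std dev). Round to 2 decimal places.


Mean = (99 + 57 + 99 + 84 + 17 + 11) / 6 = 61.1667
Variance = sum((x_i - mean)^2) / n = 1311.4722
Std = sqrt(1311.4722) = 36.2143
Z = (x - mean) / std
= (99 - 61.1667) / 36.2143
= 37.8333 / 36.2143
= 1.04

1.04


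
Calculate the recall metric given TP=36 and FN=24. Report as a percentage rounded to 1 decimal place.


Recall = TP / (TP + FN) * 100
= 36 / (36 + 24)
= 36 / 60
= 0.6
= 60.0%

60.0


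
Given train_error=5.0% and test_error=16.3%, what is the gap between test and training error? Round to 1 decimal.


Generalization gap = test_error - train_error
= 16.3 - 5.0
= 11.3%
A large gap suggests overfitting.

11.3


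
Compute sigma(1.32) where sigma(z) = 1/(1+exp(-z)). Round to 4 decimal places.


sigmoid(z) = 1 / (1 + exp(-z))
exp(-(1.32)) = exp(-1.32) = 0.2671
1 + 0.2671 = 1.2671
1 / 1.2671 = 0.7892

0.7892


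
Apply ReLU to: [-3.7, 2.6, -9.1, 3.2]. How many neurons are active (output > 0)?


ReLU(x) = max(0, x) for each element:
ReLU(-3.7) = 0
ReLU(2.6) = 2.6
ReLU(-9.1) = 0
ReLU(3.2) = 3.2
Active neurons (>0): 2

2


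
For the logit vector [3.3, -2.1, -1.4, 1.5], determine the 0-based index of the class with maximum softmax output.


Softmax is a monotonic transformation, so it preserves the argmax.
We need to find the index of the maximum logit.
Index 0: 3.3
Index 1: -2.1
Index 2: -1.4
Index 3: 1.5
Maximum logit = 3.3 at index 0

0


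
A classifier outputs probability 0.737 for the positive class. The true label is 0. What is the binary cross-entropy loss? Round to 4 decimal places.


For y=0: Loss = -log(1-p)
= -log(1 - 0.737)
= -log(0.263)
= -(-1.3356)
= 1.3356

1.3356


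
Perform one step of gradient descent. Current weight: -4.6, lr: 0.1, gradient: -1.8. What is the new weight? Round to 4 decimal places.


w_new = w_old - lr * gradient
= -4.6 - 0.1 * -1.8
= -4.6 - (-0.18)
= -4.4200

-4.4200


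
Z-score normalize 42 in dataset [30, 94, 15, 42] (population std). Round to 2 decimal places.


Mean = (30 + 94 + 15 + 42) / 4 = 45.25
Variance = sum((x_i - mean)^2) / n = 883.6875
Std = sqrt(883.6875) = 29.7269
Z = (x - mean) / std
= (42 - 45.25) / 29.7269
= -3.25 / 29.7269
= -0.11

-0.11


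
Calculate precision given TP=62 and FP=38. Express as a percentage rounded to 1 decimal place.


Precision = TP / (TP + FP) * 100
= 62 / (62 + 38)
= 62 / 100
= 0.62
= 62.0%

62.0


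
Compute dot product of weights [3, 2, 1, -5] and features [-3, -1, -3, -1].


Element-wise products:
3 * -3 = -9
2 * -1 = -2
1 * -3 = -3
-5 * -1 = 5
Sum = -9 + -2 + -3 + 5
= -9

-9


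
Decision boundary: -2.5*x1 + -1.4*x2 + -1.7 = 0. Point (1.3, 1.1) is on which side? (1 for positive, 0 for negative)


Compute -2.5 * 1.3 + -1.4 * 1.1 + -1.7
= -3.25 + -1.54 + -1.7
= -6.49
Since -6.49 < 0, the point is on the negative side.

0


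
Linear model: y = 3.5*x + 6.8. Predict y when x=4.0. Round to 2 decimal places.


y = 3.5 * 4.0 + (6.8)
= 14.0 + (6.8)
= 20.80

20.80


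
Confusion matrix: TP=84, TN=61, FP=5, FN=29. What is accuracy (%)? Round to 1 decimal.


Accuracy = (TP + TN) / (TP + TN + FP + FN) * 100
= (84 + 61) / (84 + 61 + 5 + 29)
= 145 / 179
= 0.8101
= 81.0%

81.0


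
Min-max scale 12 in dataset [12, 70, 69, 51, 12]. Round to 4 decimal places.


Min = 12, Max = 70
Range = 70 - 12 = 58
Scaled = (x - min) / (max - min)
= (12 - 12) / 58
= 0 / 58
= 0.0000

0.0000


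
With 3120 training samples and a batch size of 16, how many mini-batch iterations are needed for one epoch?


Iterations per epoch = dataset_size / batch_size
= 3120 / 16
= 195

195


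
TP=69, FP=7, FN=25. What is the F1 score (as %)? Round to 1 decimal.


Precision = TP / (TP + FP) = 69 / 76 = 0.9079
Recall = TP / (TP + FN) = 69 / 94 = 0.734
F1 = 2 * P * R / (P + R)
= 2 * 0.9079 * 0.734 / (0.9079 + 0.734)
= 1.3329 / 1.6419
= 0.8118
As percentage: 81.2%

81.2


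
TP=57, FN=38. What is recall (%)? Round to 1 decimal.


Recall = TP / (TP + FN) * 100
= 57 / (57 + 38)
= 57 / 95
= 0.6
= 60.0%

60.0


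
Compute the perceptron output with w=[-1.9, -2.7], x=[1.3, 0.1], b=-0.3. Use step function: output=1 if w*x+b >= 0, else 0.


z = w . x + b
= -1.9*1.3 + -2.7*0.1 + -0.3
= -2.47 + -0.27 + -0.3
= -2.74 + -0.3
= -3.04
Since z = -3.04 < 0, output = 0

0


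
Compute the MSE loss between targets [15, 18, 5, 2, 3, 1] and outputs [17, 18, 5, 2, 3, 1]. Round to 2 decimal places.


Differences: [-2, 0, 0, 0, 0, 0]
Squared errors: [4, 0, 0, 0, 0, 0]
Sum of squared errors = 4
MSE = 4 / 6 = 0.67

0.67


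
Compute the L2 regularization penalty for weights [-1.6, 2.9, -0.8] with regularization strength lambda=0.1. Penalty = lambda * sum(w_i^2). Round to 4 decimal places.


Squaring each weight:
(-1.6)^2 = 2.56
2.9^2 = 8.41
(-0.8)^2 = 0.64
Sum of squares = 11.61
Penalty = 0.1 * 11.61 = 1.1610

1.1610


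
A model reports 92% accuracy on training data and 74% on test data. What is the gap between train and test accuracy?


Gap = train_accuracy - test_accuracy
= 92 - 74
= 18%
This gap suggests the model is overfitting.

18


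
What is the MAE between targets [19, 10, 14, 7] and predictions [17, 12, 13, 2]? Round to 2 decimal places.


Absolute errors: [2, 2, 1, 5]
Sum of absolute errors = 10
MAE = 10 / 4 = 2.50

2.50


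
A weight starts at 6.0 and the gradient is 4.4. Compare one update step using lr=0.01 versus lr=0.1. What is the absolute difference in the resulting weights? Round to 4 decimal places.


With lr=0.01: w_new = 6.0 - 0.01 * 4.4 = 5.956
With lr=0.1: w_new = 6.0 - 0.1 * 4.4 = 5.56
Absolute difference = |5.956 - 5.56|
= 0.3960

0.3960


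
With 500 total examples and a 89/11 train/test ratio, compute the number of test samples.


Train samples = 500 * 89% = 445
Test samples = 500 - 445
= 55

55


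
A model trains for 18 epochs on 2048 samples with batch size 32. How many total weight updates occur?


Iterations per epoch = 2048 / 32 = 64
Total updates = iterations_per_epoch * epochs
= 64 * 18
= 1152

1152


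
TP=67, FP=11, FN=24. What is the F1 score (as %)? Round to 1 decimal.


Precision = TP / (TP + FP) = 67 / 78 = 0.859
Recall = TP / (TP + FN) = 67 / 91 = 0.7363
F1 = 2 * P * R / (P + R)
= 2 * 0.859 * 0.7363 / (0.859 + 0.7363)
= 1.2649 / 1.5952
= 0.7929
As percentage: 79.3%

79.3


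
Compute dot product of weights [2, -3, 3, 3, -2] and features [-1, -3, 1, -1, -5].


Element-wise products:
2 * -1 = -2
-3 * -3 = 9
3 * 1 = 3
3 * -1 = -3
-2 * -5 = 10
Sum = -2 + 9 + 3 + -3 + 10
= 17

17


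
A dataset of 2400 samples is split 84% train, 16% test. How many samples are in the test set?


Train samples = 2400 * 84% = 2016
Test samples = 2400 - 2016
= 384

384


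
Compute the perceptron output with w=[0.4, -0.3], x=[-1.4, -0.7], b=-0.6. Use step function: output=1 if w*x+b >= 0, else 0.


z = w . x + b
= 0.4*-1.4 + -0.3*-0.7 + -0.6
= -0.56 + 0.21 + -0.6
= -0.35 + -0.6
= -0.95
Since z = -0.95 < 0, output = 0

0


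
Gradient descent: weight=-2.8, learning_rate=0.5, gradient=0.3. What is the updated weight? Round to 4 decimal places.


w_new = w_old - lr * gradient
= -2.8 - 0.5 * 0.3
= -2.8 - (0.15)
= -2.9500

-2.9500


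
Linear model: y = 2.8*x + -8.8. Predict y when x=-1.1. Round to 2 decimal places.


y = 2.8 * -1.1 + (-8.8)
= -3.08 + (-8.8)
= -11.88

-11.88


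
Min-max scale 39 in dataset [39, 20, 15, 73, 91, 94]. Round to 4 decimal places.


Min = 15, Max = 94
Range = 94 - 15 = 79
Scaled = (x - min) / (max - min)
= (39 - 15) / 79
= 24 / 79
= 0.3038

0.3038


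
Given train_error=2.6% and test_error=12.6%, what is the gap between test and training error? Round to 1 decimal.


Generalization gap = test_error - train_error
= 12.6 - 2.6
= 10.0%
A moderate gap.

10.0


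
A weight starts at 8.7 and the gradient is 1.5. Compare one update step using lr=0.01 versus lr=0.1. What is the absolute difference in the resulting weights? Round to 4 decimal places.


With lr=0.01: w_new = 8.7 - 0.01 * 1.5 = 8.685
With lr=0.1: w_new = 8.7 - 0.1 * 1.5 = 8.55
Absolute difference = |8.685 - 8.55|
= 0.1350

0.1350


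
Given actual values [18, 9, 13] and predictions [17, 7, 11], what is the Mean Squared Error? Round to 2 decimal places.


Differences: [1, 2, 2]
Squared errors: [1, 4, 4]
Sum of squared errors = 9
MSE = 9 / 3 = 3.00

3.00


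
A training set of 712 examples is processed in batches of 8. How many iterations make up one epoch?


Iterations per epoch = dataset_size / batch_size
= 712 / 8
= 89

89


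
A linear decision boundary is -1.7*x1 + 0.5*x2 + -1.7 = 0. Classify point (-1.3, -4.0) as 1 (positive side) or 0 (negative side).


Compute -1.7 * -1.3 + 0.5 * -4.0 + -1.7
= 2.21 + -2.0 + -1.7
= -1.49
Since -1.49 < 0, the point is on the negative side.

0


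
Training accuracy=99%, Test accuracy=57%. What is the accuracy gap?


Gap = train_accuracy - test_accuracy
= 99 - 57
= 42%
This large gap strongly indicates overfitting.

42


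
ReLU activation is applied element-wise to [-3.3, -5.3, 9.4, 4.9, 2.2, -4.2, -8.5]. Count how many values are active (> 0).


ReLU(x) = max(0, x) for each element:
ReLU(-3.3) = 0
ReLU(-5.3) = 0
ReLU(9.4) = 9.4
ReLU(4.9) = 4.9
ReLU(2.2) = 2.2
ReLU(-4.2) = 0
ReLU(-8.5) = 0
Active neurons (>0): 3

3


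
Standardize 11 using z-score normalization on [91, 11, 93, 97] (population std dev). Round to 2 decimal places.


Mean = (91 + 11 + 93 + 97) / 4 = 73.0
Variance = sum((x_i - mean)^2) / n = 1286.0
Std = sqrt(1286.0) = 35.8608
Z = (x - mean) / std
= (11 - 73.0) / 35.8608
= -62.0 / 35.8608
= -1.73

-1.73


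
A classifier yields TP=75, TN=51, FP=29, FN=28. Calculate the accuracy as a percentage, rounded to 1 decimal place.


Accuracy = (TP + TN) / (TP + TN + FP + FN) * 100
= (75 + 51) / (75 + 51 + 29 + 28)
= 126 / 183
= 0.6885
= 68.9%

68.9


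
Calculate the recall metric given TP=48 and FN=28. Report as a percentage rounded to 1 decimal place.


Recall = TP / (TP + FN) * 100
= 48 / (48 + 28)
= 48 / 76
= 0.6316
= 63.2%

63.2


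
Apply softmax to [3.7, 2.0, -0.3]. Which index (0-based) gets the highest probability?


Softmax is a monotonic transformation, so it preserves the argmax.
We need to find the index of the maximum logit.
Index 0: 3.7
Index 1: 2.0
Index 2: -0.3
Maximum logit = 3.7 at index 0

0


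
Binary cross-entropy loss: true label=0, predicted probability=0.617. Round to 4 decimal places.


For y=0: Loss = -log(1-p)
= -log(1 - 0.617)
= -log(0.383)
= -(-0.9597)
= 0.9597

0.9597


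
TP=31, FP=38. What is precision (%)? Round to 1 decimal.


Precision = TP / (TP + FP) * 100
= 31 / (31 + 38)
= 31 / 69
= 0.4493
= 44.9%

44.9


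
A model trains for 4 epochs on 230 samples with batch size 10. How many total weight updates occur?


Iterations per epoch = 230 / 10 = 23
Total updates = iterations_per_epoch * epochs
= 23 * 4
= 92

92


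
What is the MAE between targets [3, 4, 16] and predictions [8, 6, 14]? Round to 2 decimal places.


Absolute errors: [5, 2, 2]
Sum of absolute errors = 9
MAE = 9 / 3 = 3.00

3.00


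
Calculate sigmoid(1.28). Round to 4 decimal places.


sigmoid(z) = 1 / (1 + exp(-z))
exp(-(1.28)) = exp(-1.28) = 0.278
1 + 0.278 = 1.278
1 / 1.278 = 0.7824

0.7824


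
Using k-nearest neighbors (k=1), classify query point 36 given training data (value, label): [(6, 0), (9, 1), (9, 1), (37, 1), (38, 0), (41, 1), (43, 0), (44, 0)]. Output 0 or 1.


Distances from query 36:
Point 37 (class 1): distance = 1
K=1 nearest neighbors: classes = [1]
Votes for class 1: 1 / 1
Majority vote => class 1

1


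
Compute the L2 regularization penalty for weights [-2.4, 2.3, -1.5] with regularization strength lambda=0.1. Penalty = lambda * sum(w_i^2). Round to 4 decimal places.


Squaring each weight:
(-2.4)^2 = 5.76
2.3^2 = 5.29
(-1.5)^2 = 2.25
Sum of squares = 13.3
Penalty = 0.1 * 13.3 = 1.3300

1.3300


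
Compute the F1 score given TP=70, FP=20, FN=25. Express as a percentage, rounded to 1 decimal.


Precision = TP / (TP + FP) = 70 / 90 = 0.7778
Recall = TP / (TP + FN) = 70 / 95 = 0.7368
F1 = 2 * P * R / (P + R)
= 2 * 0.7778 * 0.7368 / (0.7778 + 0.7368)
= 1.1462 / 1.5146
= 0.7568
As percentage: 75.7%

75.7


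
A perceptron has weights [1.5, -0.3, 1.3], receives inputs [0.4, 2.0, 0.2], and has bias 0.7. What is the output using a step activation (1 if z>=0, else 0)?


z = w . x + b
= 1.5*0.4 + -0.3*2.0 + 1.3*0.2 + 0.7
= 0.6 + -0.6 + 0.26 + 0.7
= 0.26 + 0.7
= 0.96
Since z = 0.96 >= 0, output = 1

1


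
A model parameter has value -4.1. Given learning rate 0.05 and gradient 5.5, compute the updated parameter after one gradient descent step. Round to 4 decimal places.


w_new = w_old - lr * gradient
= -4.1 - 0.05 * 5.5
= -4.1 - (0.275)
= -4.3750

-4.3750


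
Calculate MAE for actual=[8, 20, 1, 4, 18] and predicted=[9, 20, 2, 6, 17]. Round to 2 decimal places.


Absolute errors: [1, 0, 1, 2, 1]
Sum of absolute errors = 5
MAE = 5 / 5 = 1.00

1.00


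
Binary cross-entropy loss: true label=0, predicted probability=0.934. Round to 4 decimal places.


For y=0: Loss = -log(1-p)
= -log(1 - 0.934)
= -log(0.066)
= -(-2.7181)
= 2.7181

2.7181


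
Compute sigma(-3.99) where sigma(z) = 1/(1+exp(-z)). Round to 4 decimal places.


sigmoid(z) = 1 / (1 + exp(-z))
exp(-(-3.99)) = exp(3.99) = 54.0549
1 + 54.0549 = 55.0549
1 / 55.0549 = 0.0182

0.0182


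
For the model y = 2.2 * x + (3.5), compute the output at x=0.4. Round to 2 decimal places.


y = 2.2 * 0.4 + (3.5)
= 0.88 + (3.5)
= 4.38

4.38


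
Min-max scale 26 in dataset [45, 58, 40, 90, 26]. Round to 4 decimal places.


Min = 26, Max = 90
Range = 90 - 26 = 64
Scaled = (x - min) / (max - min)
= (26 - 26) / 64
= 0 / 64
= 0.0000

0.0000


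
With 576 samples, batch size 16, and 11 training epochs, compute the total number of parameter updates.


Iterations per epoch = 576 / 16 = 36
Total updates = iterations_per_epoch * epochs
= 36 * 11
= 396

396


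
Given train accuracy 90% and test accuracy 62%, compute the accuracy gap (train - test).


Gap = train_accuracy - test_accuracy
= 90 - 62
= 28%
This large gap strongly indicates overfitting.

28


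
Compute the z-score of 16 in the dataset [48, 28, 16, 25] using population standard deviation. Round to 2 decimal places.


Mean = (48 + 28 + 16 + 25) / 4 = 29.25
Variance = sum((x_i - mean)^2) / n = 136.6875
Std = sqrt(136.6875) = 11.6913
Z = (x - mean) / std
= (16 - 29.25) / 11.6913
= -13.25 / 11.6913
= -1.13

-1.13


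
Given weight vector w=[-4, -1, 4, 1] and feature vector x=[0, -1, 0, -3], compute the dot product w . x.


Element-wise products:
-4 * 0 = 0
-1 * -1 = 1
4 * 0 = 0
1 * -3 = -3
Sum = 0 + 1 + 0 + -3
= -2

-2


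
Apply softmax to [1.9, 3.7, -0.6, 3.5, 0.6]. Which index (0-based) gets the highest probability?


Softmax is a monotonic transformation, so it preserves the argmax.
We need to find the index of the maximum logit.
Index 0: 1.9
Index 1: 3.7
Index 2: -0.6
Index 3: 3.5
Index 4: 0.6
Maximum logit = 3.7 at index 1

1


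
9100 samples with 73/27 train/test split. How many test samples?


Train samples = 9100 * 73% = 6643
Test samples = 9100 - 6643
= 2457

2457


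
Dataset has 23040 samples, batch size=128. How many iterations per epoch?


Iterations per epoch = dataset_size / batch_size
= 23040 / 128
= 180

180


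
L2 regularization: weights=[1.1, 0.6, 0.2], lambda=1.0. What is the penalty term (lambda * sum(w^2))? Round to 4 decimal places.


Squaring each weight:
1.1^2 = 1.21
0.6^2 = 0.36
0.2^2 = 0.04
Sum of squares = 1.61
Penalty = 1.0 * 1.61 = 1.6100

1.6100


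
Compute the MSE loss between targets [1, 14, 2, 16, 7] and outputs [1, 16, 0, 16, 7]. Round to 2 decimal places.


Differences: [0, -2, 2, 0, 0]
Squared errors: [0, 4, 4, 0, 0]
Sum of squared errors = 8
MSE = 8 / 5 = 1.60

1.60


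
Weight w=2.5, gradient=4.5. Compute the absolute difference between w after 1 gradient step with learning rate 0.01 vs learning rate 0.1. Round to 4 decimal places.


With lr=0.01: w_new = 2.5 - 0.01 * 4.5 = 2.455
With lr=0.1: w_new = 2.5 - 0.1 * 4.5 = 2.05
Absolute difference = |2.455 - 2.05|
= 0.4050

0.4050


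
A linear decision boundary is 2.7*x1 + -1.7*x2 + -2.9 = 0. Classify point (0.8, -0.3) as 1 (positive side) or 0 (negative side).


Compute 2.7 * 0.8 + -1.7 * -0.3 + -2.9
= 2.16 + 0.51 + -2.9
= -0.23
Since -0.23 < 0, the point is on the negative side.

0


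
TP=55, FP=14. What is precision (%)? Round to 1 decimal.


Precision = TP / (TP + FP) * 100
= 55 / (55 + 14)
= 55 / 69
= 0.7971
= 79.7%

79.7


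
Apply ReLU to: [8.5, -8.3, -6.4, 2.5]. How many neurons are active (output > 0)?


ReLU(x) = max(0, x) for each element:
ReLU(8.5) = 8.5
ReLU(-8.3) = 0
ReLU(-6.4) = 0
ReLU(2.5) = 2.5
Active neurons (>0): 2

2


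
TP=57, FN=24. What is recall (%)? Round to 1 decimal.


Recall = TP / (TP + FN) * 100
= 57 / (57 + 24)
= 57 / 81
= 0.7037
= 70.4%

70.4


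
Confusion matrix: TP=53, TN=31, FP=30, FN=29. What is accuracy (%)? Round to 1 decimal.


Accuracy = (TP + TN) / (TP + TN + FP + FN) * 100
= (53 + 31) / (53 + 31 + 30 + 29)
= 84 / 143
= 0.5874
= 58.7%

58.7


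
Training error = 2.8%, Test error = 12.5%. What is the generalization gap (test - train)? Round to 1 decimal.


Generalization gap = test_error - train_error
= 12.5 - 2.8
= 9.7%
A moderate gap.

9.7


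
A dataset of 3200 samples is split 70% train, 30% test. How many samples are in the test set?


Train samples = 3200 * 70% = 2240
Test samples = 3200 - 2240
= 960

960


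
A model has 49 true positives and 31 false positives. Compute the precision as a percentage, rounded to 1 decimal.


Precision = TP / (TP + FP) * 100
= 49 / (49 + 31)
= 49 / 80
= 0.6125
= 61.3%

61.3


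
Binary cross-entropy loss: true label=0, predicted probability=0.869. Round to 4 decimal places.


For y=0: Loss = -log(1-p)
= -log(1 - 0.869)
= -log(0.131)
= -(-2.0326)
= 2.0326

2.0326


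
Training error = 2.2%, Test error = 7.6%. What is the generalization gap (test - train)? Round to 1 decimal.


Generalization gap = test_error - train_error
= 7.6 - 2.2
= 5.4%
A moderate gap.

5.4


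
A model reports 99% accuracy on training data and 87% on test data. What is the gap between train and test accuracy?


Gap = train_accuracy - test_accuracy
= 99 - 87
= 12%
This gap suggests the model is overfitting.

12


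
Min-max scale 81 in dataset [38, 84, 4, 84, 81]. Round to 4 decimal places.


Min = 4, Max = 84
Range = 84 - 4 = 80
Scaled = (x - min) / (max - min)
= (81 - 4) / 80
= 77 / 80
= 0.9625

0.9625


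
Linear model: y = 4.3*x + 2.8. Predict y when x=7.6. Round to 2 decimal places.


y = 4.3 * 7.6 + (2.8)
= 32.68 + (2.8)
= 35.48

35.48


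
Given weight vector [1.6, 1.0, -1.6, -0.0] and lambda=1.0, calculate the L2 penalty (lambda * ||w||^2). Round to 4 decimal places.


Squaring each weight:
1.6^2 = 2.56
1.0^2 = 1.0
(-1.6)^2 = 2.56
(-0.0)^2 = 0.0
Sum of squares = 6.12
Penalty = 1.0 * 6.12 = 6.1200

6.1200


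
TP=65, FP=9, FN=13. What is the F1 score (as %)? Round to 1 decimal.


Precision = TP / (TP + FP) = 65 / 74 = 0.8784
Recall = TP / (TP + FN) = 65 / 78 = 0.8333
F1 = 2 * P * R / (P + R)
= 2 * 0.8784 * 0.8333 / (0.8784 + 0.8333)
= 1.464 / 1.7117
= 0.8553
As percentage: 85.5%

85.5


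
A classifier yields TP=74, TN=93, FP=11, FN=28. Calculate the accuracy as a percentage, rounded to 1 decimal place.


Accuracy = (TP + TN) / (TP + TN + FP + FN) * 100
= (74 + 93) / (74 + 93 + 11 + 28)
= 167 / 206
= 0.8107
= 81.1%

81.1


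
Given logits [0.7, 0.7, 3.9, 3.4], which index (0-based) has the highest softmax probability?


Softmax is a monotonic transformation, so it preserves the argmax.
We need to find the index of the maximum logit.
Index 0: 0.7
Index 1: 0.7
Index 2: 3.9
Index 3: 3.4
Maximum logit = 3.9 at index 2

2


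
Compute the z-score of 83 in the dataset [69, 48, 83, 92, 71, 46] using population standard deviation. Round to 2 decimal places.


Mean = (69 + 48 + 83 + 92 + 71 + 46) / 6 = 68.1667
Variance = sum((x_i - mean)^2) / n = 282.4722
Std = sqrt(282.4722) = 16.8069
Z = (x - mean) / std
= (83 - 68.1667) / 16.8069
= 14.8333 / 16.8069
= 0.88

0.88
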